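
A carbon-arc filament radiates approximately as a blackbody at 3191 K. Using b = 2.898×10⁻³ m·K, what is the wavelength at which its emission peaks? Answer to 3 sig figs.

Wien's displacement law: λ_max = b/T = (2.898×10⁻³ m·K)/(3191 K) = 9.082×10⁻⁷ m.
That is 908 nm, in the infrared range.

λ_max ≈ 908 nm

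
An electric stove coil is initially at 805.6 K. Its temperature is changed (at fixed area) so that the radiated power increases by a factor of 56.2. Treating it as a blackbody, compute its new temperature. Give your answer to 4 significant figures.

T₂ ≈ 2206 K

P ∝ T⁴, so T₂/T₁ = (P₂/P₁)^(1/4) = (56.2)^(1/4) = 2.73800.
T₂ = 805.6 × 2.73800 = 2206 K.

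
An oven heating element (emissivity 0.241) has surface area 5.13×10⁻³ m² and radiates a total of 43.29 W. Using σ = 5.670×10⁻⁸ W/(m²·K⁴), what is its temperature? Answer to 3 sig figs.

Area A = 5.13×10⁻³ m².
P = εσAT⁴ ⇒ T = (P/(εσA))^(1/4) = (43.29/(0.241×5.670×10⁻⁸×5.13×10⁻³))^(1/4) = 886 K.

T ≈ 886 K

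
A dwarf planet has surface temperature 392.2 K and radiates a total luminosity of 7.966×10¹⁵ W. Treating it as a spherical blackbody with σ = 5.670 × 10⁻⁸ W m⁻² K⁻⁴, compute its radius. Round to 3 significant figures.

R ≈ 6.87×10⁵ m

L = 4πR²σT⁴ ⇒ R = √(L/(4πσT⁴)).
σT⁴ = 1341.57 W/m², so R = √(7.966×10¹⁵/(4π×1341.57)) = 6.87×10⁵ m.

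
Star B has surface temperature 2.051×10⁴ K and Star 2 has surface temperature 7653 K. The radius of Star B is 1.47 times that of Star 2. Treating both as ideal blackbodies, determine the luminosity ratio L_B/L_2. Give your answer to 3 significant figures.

L ∝ R²T⁴, so L_B/L_2 = (R_B/R_2)²(T_B/T_2)⁴ = (1.47)² × (2.051×10⁴/7653)⁴ = 2.1609 × 51.5865 = 111.

L_B/L_2 ≈ 111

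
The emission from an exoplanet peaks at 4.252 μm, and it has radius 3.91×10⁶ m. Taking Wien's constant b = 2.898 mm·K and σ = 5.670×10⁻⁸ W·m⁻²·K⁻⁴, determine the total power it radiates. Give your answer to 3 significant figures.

Wien's law: T = b/λ_max = 2.898×10⁻³/4.252×10⁻⁶ = 681.562 K.
Surface area A = 4πR² = 4π(3.91×10⁶ m)² = 1.92116×10¹⁴ m².
Then P = σAT⁴ = 5.670×10⁻⁸×1.92116×10¹⁴×(681.562)⁴ = 2.35×10¹⁸ W.

P ≈ 2.35×10¹⁸ W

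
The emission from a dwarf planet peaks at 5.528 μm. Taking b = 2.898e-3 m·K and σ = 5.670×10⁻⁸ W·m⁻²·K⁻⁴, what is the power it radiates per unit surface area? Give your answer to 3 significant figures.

I ≈ 4.28×10³ W/m²

Wien's law: T = b/λ_max = 2.898×10⁻³/5.528×10⁻⁶ = 524.240 K.
Then I = σT⁴ = 5.670×10⁻⁸×(524.240)⁴ = 4.28×10³ W/m².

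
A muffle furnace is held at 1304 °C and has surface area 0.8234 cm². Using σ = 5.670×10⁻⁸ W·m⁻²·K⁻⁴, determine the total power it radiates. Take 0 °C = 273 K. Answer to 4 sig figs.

P ≈ 28.87 W

T = 1304 °C + 273 = 1577 K.
Area A = 0.8234 cm² = 8.234×10⁻⁵ m².
P = σAT⁴ = 5.670×10⁻⁸ × 8.234×10⁻⁵ × (1577)⁴ = 28.87 W.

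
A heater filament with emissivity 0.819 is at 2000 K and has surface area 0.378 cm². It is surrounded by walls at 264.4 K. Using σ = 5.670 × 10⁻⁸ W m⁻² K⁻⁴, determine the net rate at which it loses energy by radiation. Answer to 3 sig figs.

Area A = 0.378 cm² = 3.78×10⁻⁵ m².
Net radiated power P_net = εσA(T⁴ − T₀⁴) = 0.819×5.670×10⁻⁸×3.78×10⁻⁵×(2000⁴ − 264.4⁴).
T⁴ − T₀⁴ = 1.60000×10¹³ − 4.88704×10⁹ = 1.59951×10¹³ K⁴, so P_net = 28.1 W.

Net loss ≈ 28.1 W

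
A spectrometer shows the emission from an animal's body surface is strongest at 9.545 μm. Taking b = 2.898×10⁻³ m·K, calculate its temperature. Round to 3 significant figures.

Wien's law gives T = b/λ_max = (2.898×10⁻³ m·K)/(9.545×10⁻⁶ m) = 304 K.

T ≈ 304 K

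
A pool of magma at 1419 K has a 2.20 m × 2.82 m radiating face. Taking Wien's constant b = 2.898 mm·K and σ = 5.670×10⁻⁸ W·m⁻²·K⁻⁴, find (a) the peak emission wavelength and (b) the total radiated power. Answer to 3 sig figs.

λ_max ≈ 2.04×10³ nm; P ≈ 1.43×10⁶ W

(a) λ_max = b/T = 2.898×10⁻³/1419 = 2.042×10⁻⁶ m = 2.04×10³ nm.
Area A = 2.20 × 2.82 = 6.204 m².
(b) P = σAT⁴ = 5.670×10⁻⁸×6.204×(1419)⁴ = 1.43×10⁶ W.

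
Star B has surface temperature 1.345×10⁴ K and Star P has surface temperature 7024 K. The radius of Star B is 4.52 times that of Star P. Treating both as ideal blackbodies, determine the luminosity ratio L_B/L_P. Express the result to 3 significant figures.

L ∝ R²T⁴, so L_B/L_P = (R_B/R_P)²(T_B/T_P)⁴ = (4.52)² × (1.345×10⁴/7024)⁴ = 20.4304 × 13.4447 = 275.

L_B/L_P ≈ 275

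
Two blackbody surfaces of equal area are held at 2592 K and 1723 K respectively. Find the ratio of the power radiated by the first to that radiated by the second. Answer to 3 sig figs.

P₁/P₂ ≈ 5.12

With equal areas, P₁/P₂ = (T₁/T₂)⁴ = (2592/1723)⁴ = 5.12.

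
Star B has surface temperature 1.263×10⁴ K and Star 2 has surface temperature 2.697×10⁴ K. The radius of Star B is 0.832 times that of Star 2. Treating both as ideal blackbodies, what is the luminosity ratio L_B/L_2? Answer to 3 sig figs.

L_B/L_2 ≈ 0.0333

L ∝ R²T⁴, so L_B/L_2 = (R_B/R_2)²(T_B/T_2)⁴ = (0.832)² × (1.263×10⁴/2.697×10⁴)⁴ = 0.692224 × 0.0480939 = 0.0333.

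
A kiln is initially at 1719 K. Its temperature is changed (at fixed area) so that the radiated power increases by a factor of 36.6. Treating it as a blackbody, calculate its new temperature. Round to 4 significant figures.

P ∝ T⁴, so T₂/T₁ = (P₂/P₁)^(1/4) = (36.6)^(1/4) = 2.45963.
T₂ = 1719 × 2.45963 = 4228 K.

T₂ ≈ 4228 K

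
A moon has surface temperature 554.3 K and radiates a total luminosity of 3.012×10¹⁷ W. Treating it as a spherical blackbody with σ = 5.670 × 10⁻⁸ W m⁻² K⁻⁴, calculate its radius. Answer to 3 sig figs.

R ≈ 2.12×10⁶ m

L = 4πR²σT⁴ ⇒ R = √(L/(4πσT⁴)).
σT⁴ = 5352.57 W/m², so R = √(3.012×10¹⁷/(4π×5352.57)) = 2.12×10⁶ m.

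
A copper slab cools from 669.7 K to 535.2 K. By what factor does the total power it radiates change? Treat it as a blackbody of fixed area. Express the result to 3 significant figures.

P ∝ T⁴, so P₂/P₁ = (T₂/T₁)⁴ = (535.2/669.7)⁴ = (0.799164)⁴ = 0.408.

P₂/P₁ ≈ 0.408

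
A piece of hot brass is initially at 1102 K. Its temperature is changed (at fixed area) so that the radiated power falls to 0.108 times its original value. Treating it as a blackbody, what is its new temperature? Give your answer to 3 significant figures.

T₂ ≈ 632 K

P ∝ T⁴, so T₂/T₁ = (P₂/P₁)^(1/4) = (0.108)^(1/4) = 0.573266.
T₂ = 1102 × 0.573266 = 632 K.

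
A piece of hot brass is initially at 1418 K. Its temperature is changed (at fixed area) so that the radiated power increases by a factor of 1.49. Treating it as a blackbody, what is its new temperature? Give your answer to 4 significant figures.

T₂ ≈ 1567 K

P ∝ T⁴, so T₂/T₁ = (P₂/P₁)^(1/4) = (1.49)^(1/4) = 1.10483.
T₂ = 1418 × 1.10483 = 1567 K.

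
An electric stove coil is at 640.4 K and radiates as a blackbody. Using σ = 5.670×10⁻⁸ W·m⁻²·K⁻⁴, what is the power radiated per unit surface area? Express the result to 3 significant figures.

I ≈ 9.54×10³ W/m²

Stefan–Boltzmann: I = σT⁴ = 5.670×10⁻⁸ × (640.4)⁴ = 9.54×10³ W/m².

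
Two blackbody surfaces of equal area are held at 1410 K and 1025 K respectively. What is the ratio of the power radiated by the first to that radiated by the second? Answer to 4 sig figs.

P₁/P₂ ≈ 3.581

With equal areas, P₁/P₂ = (T₁/T₂)⁴ = (1410/1025)⁴ = 3.581.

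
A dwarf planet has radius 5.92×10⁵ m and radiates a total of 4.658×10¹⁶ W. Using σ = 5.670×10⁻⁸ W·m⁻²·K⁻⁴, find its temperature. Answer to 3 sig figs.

Surface area A = 4πR² = 4π(5.92×10⁵ m)² = 4.40406×10¹² m².
P = σAT⁴ ⇒ T = (P/(σA))^(1/4) = (4.658×10¹⁶/(5.670×10⁻⁸×4.40406×10¹²))^(1/4) = 657 K.

T ≈ 657 K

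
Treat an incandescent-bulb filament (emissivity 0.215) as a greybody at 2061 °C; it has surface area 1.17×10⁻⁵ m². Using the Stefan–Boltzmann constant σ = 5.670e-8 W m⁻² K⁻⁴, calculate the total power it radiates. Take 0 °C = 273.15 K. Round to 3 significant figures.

T = 2061 °C + 273.15 = 2334.15 K.
Area A = 1.17×10⁻⁵ m².
P = εσAT⁴ = 0.215 × 5.670×10⁻⁸ × 1.17×10⁻⁵ × (2334.15)⁴ = 4.23 W.

P ≈ 4.23 W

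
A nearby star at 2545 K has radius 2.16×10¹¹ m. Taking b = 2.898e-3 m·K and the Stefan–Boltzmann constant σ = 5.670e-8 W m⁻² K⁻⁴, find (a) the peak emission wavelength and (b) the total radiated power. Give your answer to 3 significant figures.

λ_max ≈ 1.14 μm; P ≈ 1.39×10³⁰ W

(a) λ_max = b/T = 2.898×10⁻³/2545 = 1.139×10⁻⁶ m = 1.14 μm.
Surface area A = 4πR² = 4π(2.16×10¹¹ m)² = 5.86297×10²³ m².
(b) P = σAT⁴ = 5.670×10⁻⁸×5.86297×10²³×(2545)⁴ = 1.39×10³⁰ W.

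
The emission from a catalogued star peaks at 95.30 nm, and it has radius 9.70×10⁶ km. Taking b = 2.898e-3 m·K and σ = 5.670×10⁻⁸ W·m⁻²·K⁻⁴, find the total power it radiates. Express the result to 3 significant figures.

P ≈ 5.73×10³¹ W

Wien's law: T = b/λ_max = 2.898×10⁻³/9.530×10⁻⁸ = 30409.2 K.
Surface area A = 4πR² = 4π(9.70×10⁹ m)² = 1.18237×10²¹ m².
Then P = σAT⁴ = 5.670×10⁻⁸×1.18237×10²¹×(30409.2)⁴ = 5.73×10³¹ W.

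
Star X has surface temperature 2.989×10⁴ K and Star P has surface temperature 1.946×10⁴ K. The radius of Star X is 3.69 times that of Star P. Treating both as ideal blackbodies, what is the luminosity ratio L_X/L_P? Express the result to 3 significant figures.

L ∝ R²T⁴, so L_X/L_P = (R_X/R_P)²(T_X/T_P)⁴ = (3.69)² × (2.989×10⁴/1.946×10⁴)⁴ = 13.6161 × 5.56586 = 75.8.

L_X/L_P ≈ 75.8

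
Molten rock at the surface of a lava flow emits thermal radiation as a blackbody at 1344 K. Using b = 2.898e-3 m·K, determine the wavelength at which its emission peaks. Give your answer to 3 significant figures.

Wien's displacement law: λ_max = b/T = (2.898×10⁻³ m·K)/(1344 K) = 2.156×10⁻⁶ m.
That is 2.16 μm, in the infrared range.

λ_max ≈ 2.16 μm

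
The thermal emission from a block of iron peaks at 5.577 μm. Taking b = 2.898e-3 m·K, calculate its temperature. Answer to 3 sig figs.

Wien's law gives T = b/λ_max = (2.898×10⁻³ m·K)/(5.577×10⁻⁶ m) = 520 K.

T ≈ 520 K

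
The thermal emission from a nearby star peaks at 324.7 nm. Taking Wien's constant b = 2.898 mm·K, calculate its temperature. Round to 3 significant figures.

Wien's law gives T = b/λ_max = (2.898×10⁻³ m·K)/(3.247×10⁻⁷ m) = 8.93×10³ K.

T ≈ 8.93×10³ K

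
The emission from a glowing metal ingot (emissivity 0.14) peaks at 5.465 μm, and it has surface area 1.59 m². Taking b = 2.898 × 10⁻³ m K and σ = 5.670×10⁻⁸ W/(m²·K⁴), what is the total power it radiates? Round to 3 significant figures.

P ≈ 998 W

Wien's law: T = b/λ_max = 2.898×10⁻³/5.465×10⁻⁶ = 530.284 K.
Area A = 1.59 m².
Then P = εσAT⁴ = 0.14×5.670×10⁻⁸×1.59×(530.284)⁴ = 998 W.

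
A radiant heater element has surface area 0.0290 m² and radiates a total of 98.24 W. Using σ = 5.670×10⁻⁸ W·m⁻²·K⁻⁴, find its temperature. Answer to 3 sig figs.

T ≈ 494 K

Area A = 0.0290 m².
P = σAT⁴ ⇒ T = (P/(σA))^(1/4) = (98.24/(5.670×10⁻⁸×0.0290))^(1/4) = 494 K.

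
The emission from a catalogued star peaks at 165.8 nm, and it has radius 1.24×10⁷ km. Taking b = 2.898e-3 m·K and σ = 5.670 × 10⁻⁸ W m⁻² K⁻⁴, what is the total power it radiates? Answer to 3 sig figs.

P ≈ 1.02×10³¹ W

Wien's law: T = b/λ_max = 2.898×10⁻³/1.658×10⁻⁷ = 17478.9 K.
Surface area A = 4πR² = 4π(1.24×10¹⁰ m)² = 1.93221×10²¹ m².
Then P = σAT⁴ = 5.670×10⁻⁸×1.93221×10²¹×(17478.9)⁴ = 1.02×10³¹ W.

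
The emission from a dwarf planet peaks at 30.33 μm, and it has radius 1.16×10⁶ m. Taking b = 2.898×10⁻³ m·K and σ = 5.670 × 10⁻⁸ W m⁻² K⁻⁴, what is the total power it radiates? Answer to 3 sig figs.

P ≈ 7.99×10¹³ W

Wien's law: T = b/λ_max = 2.898×10⁻³/3.033×10⁻⁵ = 95.5490 K.
Surface area A = 4πR² = 4π(1.16×10⁶ m)² = 1.69093×10¹³ m².
Then P = σAT⁴ = 5.670×10⁻⁸×1.69093×10¹³×(95.5490)⁴ = 7.99×10¹³ W.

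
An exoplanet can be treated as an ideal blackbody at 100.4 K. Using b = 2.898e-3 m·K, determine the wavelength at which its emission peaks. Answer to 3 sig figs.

λ_max ≈ 28.9 μm

Wien's displacement law: λ_max = b/T = (2.898×10⁻³ m·K)/(100.4 K) = 2.886×10⁻⁵ m.
That is 28.9 μm, in the infrared range.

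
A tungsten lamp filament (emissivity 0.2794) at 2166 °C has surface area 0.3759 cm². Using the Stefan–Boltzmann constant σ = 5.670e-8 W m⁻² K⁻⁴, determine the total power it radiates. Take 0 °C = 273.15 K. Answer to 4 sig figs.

T = 2166 °C + 273.15 = 2439.15 K.
Area A = 0.3759 cm² = 3.759×10⁻⁵ m².
P = εσAT⁴ = 0.2794 × 5.670×10⁻⁸ × 3.759×10⁻⁵ × (2439.15)⁴ = 21.08 W.

P ≈ 21.08 W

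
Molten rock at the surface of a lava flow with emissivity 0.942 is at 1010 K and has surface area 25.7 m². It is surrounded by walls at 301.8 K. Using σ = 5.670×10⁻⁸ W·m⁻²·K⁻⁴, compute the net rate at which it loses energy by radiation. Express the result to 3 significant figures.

Area A = 25.7 m².
Net radiated power P_net = εσA(T⁴ − T₀⁴) = 0.942×5.670×10⁻⁸×25.7×(1010⁴ − 301.8⁴).
T⁴ − T₀⁴ = 1.04060×10¹² − 8.29616×10⁹ = 1.03230×10¹² K⁴, so P_net = 1.42×10⁶ W.

Net loss ≈ 1.42×10⁶ W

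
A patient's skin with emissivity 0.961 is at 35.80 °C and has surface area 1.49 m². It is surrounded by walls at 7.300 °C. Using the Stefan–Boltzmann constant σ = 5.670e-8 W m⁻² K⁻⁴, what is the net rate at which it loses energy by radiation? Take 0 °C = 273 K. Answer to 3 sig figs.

Net loss ≈ 237 W

T = 35.80 °C + 273 = 308.80 K.
Surroundings: T = 7.300 °C + 273 = 280.300 K.
Area A = 1.49 m².
Net radiated power P_net = εσA(T⁴ − T₀⁴) = 0.961×5.670×10⁻⁸×1.49×(308.80⁴ − 280.300⁴).
T⁴ − T₀⁴ = 9.09304×10⁹ − 6.17294×10⁹ = 2.92010×10⁹ K⁴, so P_net = 237 W.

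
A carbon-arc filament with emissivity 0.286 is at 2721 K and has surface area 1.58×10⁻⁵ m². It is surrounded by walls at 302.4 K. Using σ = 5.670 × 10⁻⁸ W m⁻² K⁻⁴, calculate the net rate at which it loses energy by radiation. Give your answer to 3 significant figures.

Area A = 1.58×10⁻⁵ m².
Net radiated power P_net = εσA(T⁴ − T₀⁴) = 0.286×5.670×10⁻⁸×1.58×10⁻⁵×(2721⁴ − 302.4⁴).
T⁴ − T₀⁴ = 5.48169×10¹³ − 8.36233×10⁹ = 5.48085×10¹³ K⁴, so P_net = 14.0 W.

Net loss ≈ 14.0 W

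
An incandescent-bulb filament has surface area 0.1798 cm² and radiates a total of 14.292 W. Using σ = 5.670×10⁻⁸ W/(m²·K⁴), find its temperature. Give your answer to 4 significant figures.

T ≈ 1935 K

Area A = 0.1798 cm² = 1.798×10⁻⁵ m².
P = σAT⁴ ⇒ T = (P/(σA))^(1/4) = (14.292/(5.670×10⁻⁸×1.798×10⁻⁵))^(1/4) = 1935 K.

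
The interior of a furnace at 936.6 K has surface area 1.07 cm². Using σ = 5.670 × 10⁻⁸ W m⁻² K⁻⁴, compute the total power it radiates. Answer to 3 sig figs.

Area A = 1.07 cm² = 1.07×10⁻⁴ m².
P = σAT⁴ = 5.670×10⁻⁸ × 1.07×10⁻⁴ × (936.6)⁴ = 4.67 W.

P ≈ 4.67 W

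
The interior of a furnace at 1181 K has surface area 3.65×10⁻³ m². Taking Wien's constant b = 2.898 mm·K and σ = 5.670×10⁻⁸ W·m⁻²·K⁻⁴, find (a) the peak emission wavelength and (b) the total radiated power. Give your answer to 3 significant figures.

(a) λ_max = b/T = 2.898×10⁻³/1181 = 2.454×10⁻⁶ m = 2.45 μm.
Area A = 3.65×10⁻³ m².
(b) P = σAT⁴ = 5.670×10⁻⁸×3.65×10⁻³×(1181)⁴ = 403 W.

λ_max ≈ 2.45 μm; P ≈ 403 W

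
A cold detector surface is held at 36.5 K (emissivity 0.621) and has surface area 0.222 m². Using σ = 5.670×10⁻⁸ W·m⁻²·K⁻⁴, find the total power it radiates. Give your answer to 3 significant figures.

Area A = 0.222 m².
P = εσAT⁴ = 0.621 × 5.670×10⁻⁸ × 0.222 × (36.5)⁴ = 0.0139 W.

P ≈ 0.0139 W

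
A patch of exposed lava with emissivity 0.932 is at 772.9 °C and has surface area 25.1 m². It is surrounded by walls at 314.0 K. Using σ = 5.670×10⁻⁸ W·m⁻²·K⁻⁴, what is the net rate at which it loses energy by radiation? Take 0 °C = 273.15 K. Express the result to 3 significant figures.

T = 772.9 °C + 273.15 = 1046.05 K.
Area A = 25.1 m².
Net radiated power P_net = εσA(T⁴ − T₀⁴) = 0.932×5.670×10⁻⁸×25.1×(1046.05⁴ − 314.0⁴).
T⁴ − T₀⁴ = 1.19732×10¹² − 9.72117×10⁹ = 1.18760×10¹² K⁴, so P_net = 1.58×10⁶ W.

Net loss ≈ 1.58×10⁶ W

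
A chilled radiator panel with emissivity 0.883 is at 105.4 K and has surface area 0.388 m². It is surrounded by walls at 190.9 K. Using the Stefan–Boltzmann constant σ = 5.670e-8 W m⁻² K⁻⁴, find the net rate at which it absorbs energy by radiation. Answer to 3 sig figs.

Area A = 0.388 m².
Net radiated power P_net = εσA(T⁴ − T₀⁴) = 0.883×5.670×10⁻⁸×0.388×(105.4⁴ − 190.9⁴).
T⁴ − T₀⁴ = 1.23413×10⁸ − 1.32808×10⁹ = -1.20467×10⁹ K⁴, so P_net = -23.4 W — negative, meaning a net gain of 23.4 W.

Net gain ≈ 23.4 W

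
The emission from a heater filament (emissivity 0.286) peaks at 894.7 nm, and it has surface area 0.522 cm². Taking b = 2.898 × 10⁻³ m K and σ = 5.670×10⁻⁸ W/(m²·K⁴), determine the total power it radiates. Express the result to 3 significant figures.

Wien's law: T = b/λ_max = 2.898×10⁻³/8.947×10⁻⁷ = 3239.07 K.
Area A = 0.522 cm² = 5.22×10⁻⁵ m².
Then P = εσAT⁴ = 0.286×5.670×10⁻⁸×5.22×10⁻⁵×(3239.07)⁴ = 93.2 W.

P ≈ 93.2 W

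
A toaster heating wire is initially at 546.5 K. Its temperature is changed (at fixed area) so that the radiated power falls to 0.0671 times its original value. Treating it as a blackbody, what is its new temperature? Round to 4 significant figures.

T₂ ≈ 278.1 K

P ∝ T⁴, so T₂/T₁ = (P₂/P₁)^(1/4) = (0.0671)^(1/4) = 0.508956.
T₂ = 546.5 × 0.508956 = 278.1 K.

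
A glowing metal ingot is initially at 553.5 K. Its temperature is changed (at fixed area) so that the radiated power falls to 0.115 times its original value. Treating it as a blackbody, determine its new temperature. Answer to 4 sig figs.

T₂ ≈ 322.3 K

P ∝ T⁴, so T₂/T₁ = (P₂/P₁)^(1/4) = (0.115)^(1/4) = 0.582337.
T₂ = 553.5 × 0.582337 = 322.3 K.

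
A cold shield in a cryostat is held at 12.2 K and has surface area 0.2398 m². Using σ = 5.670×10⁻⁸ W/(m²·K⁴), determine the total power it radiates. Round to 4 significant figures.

Area A = 0.2398 m².
P = σAT⁴ = 5.670×10⁻⁸ × 0.2398 × (12.2)⁴ = 3.012×10⁻⁴ W.

P ≈ 3.012×10⁻⁴ W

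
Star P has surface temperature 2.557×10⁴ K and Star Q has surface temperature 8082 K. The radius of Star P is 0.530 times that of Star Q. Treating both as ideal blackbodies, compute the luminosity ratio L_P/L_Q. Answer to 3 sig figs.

L_P/L_Q ≈ 28.1

L ∝ R²T⁴, so L_P/L_Q = (R_P/R_Q)²(T_P/T_Q)⁴ = (0.530)² × (2.557×10⁴/8082)⁴ = 0.2809 × 100.195 = 28.1.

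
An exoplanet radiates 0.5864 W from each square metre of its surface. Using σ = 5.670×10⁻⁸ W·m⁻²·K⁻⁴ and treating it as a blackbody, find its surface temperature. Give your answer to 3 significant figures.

T ≈ 56.7 K

I = σT⁴, so T = (I/σ)^(1/4) = (0.5864/(5.670×10⁻⁸))^(1/4) = 56.7 K.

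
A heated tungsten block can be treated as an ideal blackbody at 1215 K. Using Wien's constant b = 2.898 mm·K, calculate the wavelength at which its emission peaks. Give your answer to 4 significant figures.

Wien's displacement law: λ_max = b/T = (2.898×10⁻³ m·K)/(1215 K) = 2.3852×10⁻⁶ m.
That is 2385 nm, in the infrared range.

λ_max ≈ 2385 nm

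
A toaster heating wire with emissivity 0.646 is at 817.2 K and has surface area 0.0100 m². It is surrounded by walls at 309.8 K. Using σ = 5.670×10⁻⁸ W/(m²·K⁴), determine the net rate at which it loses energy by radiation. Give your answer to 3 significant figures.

Net loss ≈ 160 W

Area A = 0.0100 m².
Net radiated power P_net = εσA(T⁴ − T₀⁴) = 0.646×5.670×10⁻⁸×0.0100×(817.2⁴ − 309.8⁴).
T⁴ − T₀⁴ = 4.45978×10¹¹ − 9.21140×10⁹ = 4.36767×10¹¹ K⁴, so P_net = 160 W.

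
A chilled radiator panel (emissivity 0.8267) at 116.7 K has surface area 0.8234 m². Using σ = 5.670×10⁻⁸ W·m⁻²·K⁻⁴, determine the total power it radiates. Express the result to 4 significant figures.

Area A = 0.8234 m².
P = εσAT⁴ = 0.8267 × 5.670×10⁻⁸ × 0.8234 × (116.7)⁴ = 7.159 W.

P ≈ 7.159 W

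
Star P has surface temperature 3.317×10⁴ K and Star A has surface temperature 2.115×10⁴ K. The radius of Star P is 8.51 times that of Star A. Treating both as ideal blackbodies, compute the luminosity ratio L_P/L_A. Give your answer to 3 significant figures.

L ∝ R²T⁴, so L_P/L_A = (R_P/R_A)²(T_P/T_A)⁴ = (8.51)² × (3.317×10⁴/2.115×10⁴)⁴ = 72.4201 × 6.04979 = 438.

L_P/L_A ≈ 438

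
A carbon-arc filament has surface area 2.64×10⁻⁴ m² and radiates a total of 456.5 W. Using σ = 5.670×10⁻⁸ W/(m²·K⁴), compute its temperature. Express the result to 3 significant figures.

T ≈ 2.35×10³ K

Area A = 2.64×10⁻⁴ m².
P = σAT⁴ ⇒ T = (P/(σA))^(1/4) = (456.5/(5.670×10⁻⁸×2.64×10⁻⁴))^(1/4) = 2.35×10³ K.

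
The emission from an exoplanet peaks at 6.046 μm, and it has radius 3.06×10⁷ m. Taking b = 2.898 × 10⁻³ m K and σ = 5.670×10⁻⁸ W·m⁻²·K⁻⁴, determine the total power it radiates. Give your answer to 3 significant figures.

P ≈ 3.52×10¹⁹ W

Wien's law: T = b/λ_max = 2.898×10⁻³/6.046×10⁻⁶ = 479.325 K.
Surface area A = 4πR² = 4π(3.06×10⁷ m)² = 1.17666×10¹⁶ m².
Then P = σAT⁴ = 5.670×10⁻⁸×1.17666×10¹⁶×(479.325)⁴ = 3.52×10¹⁹ W.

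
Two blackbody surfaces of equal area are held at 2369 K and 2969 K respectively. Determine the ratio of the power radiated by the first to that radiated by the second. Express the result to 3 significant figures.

With equal areas, P₁/P₂ = (T₁/T₂)⁴ = (2369/2969)⁴ = 0.405.

P₁/P₂ ≈ 0.405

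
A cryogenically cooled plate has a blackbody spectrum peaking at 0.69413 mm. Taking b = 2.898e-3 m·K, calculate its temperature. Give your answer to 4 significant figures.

Wien's law gives T = b/λ_max = (2.898×10⁻³ m·K)/(6.9413×10⁻⁴ m) = 4.175 K.

T ≈ 4.175 K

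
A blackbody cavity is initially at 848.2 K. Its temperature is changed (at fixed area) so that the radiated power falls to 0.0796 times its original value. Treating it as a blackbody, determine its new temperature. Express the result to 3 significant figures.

P ∝ T⁴, so T₂/T₁ = (P₂/P₁)^(1/4) = (0.0796)^(1/4) = 0.531164.
T₂ = 848.2 × 0.531164 = 451 K.

T₂ ≈ 451 K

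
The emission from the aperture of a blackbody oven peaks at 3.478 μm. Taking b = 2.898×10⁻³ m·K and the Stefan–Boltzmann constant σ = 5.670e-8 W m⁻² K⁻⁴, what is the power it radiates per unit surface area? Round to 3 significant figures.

Wien's law: T = b/λ_max = 2.898×10⁻³/3.478×10⁻⁶ = 833.237 K.
Then I = σT⁴ = 5.670×10⁻⁸×(833.237)⁴ = 2.73×10⁴ W/m².

I ≈ 2.73×10⁴ W/m²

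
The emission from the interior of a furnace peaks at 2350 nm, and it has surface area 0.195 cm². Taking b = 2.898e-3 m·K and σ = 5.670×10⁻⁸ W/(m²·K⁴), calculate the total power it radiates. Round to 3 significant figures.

Wien's law: T = b/λ_max = 2.898×10⁻³/2.350×10⁻⁶ = 1233.19 K.
Area A = 0.195 cm² = 1.95×10⁻⁵ m².
Then P = σAT⁴ = 5.670×10⁻⁸×1.95×10⁻⁵×(1233.19)⁴ = 2.56 W.

P ≈ 2.56 W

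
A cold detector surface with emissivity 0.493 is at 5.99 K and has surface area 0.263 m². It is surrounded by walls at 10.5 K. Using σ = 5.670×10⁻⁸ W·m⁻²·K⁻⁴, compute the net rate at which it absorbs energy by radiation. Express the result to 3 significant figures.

Area A = 0.263 m².
Net radiated power P_net = εσA(T⁴ − T₀⁴) = 0.493×5.670×10⁻⁸×0.263×(5.99⁴ − 10.5⁴).
T⁴ − T₀⁴ = 1287.38 − 12155.1 = -10867.7 K⁴, so P_net = -7.99×10⁻⁵ W — negative, meaning a net gain of 7.99×10⁻⁵ W.

Net gain ≈ 7.99×10⁻⁵ W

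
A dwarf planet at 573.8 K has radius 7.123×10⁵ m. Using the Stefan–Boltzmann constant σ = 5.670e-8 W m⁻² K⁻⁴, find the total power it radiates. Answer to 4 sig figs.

Surface area A = 4πR² = 4π(7.123×10⁵ m)² = 6.37582×10¹² m².
P = σAT⁴ = 5.670×10⁻⁸ × 6.37582×10¹² × (573.8)⁴ = 3.919×10¹⁶ W.

P ≈ 3.919×10¹⁶ W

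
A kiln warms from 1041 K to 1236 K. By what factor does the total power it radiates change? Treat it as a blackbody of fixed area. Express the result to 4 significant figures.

P₂/P₁ ≈ 1.987

P ∝ T⁴, so P₂/P₁ = (T₂/T₁)⁴ = (1236/1041)⁴ = (1.18732)⁴ = 1.987.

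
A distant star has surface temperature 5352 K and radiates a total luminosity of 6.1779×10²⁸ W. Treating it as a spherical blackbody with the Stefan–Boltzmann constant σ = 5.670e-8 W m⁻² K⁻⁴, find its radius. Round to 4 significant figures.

L = 4πR²σT⁴ ⇒ R = √(L/(4πσT⁴)).
σT⁴ = 4.65208×10⁷ W/m², so R = √(6.1779×10²⁸/(4π×4.65208×10⁷)) = 1.028×10¹⁰ m.

R ≈ 1.028×10¹⁰ m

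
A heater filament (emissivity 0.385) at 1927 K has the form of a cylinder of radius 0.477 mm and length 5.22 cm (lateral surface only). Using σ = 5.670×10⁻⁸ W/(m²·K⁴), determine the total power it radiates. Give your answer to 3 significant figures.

P ≈ 47.1 W

Lateral area A = 2πrL = 2π×4.77×10⁻⁴×0.0522 = 1.56448×10⁻⁴ m².
P = εσAT⁴ = 0.385 × 5.670×10⁻⁸ × 1.56448×10⁻⁴ × (1927)⁴ = 47.1 W.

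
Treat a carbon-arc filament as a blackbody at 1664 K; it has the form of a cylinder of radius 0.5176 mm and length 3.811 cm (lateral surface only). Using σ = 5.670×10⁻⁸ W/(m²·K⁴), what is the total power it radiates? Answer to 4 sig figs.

P ≈ 53.88 W

Lateral area A = 2πrL = 2π×5.176×10⁻⁴×0.03811 = 1.23940×10⁻⁴ m².
P = σAT⁴ = 5.670×10⁻⁸ × 1.23940×10⁻⁴ × (1664)⁴ = 53.88 W.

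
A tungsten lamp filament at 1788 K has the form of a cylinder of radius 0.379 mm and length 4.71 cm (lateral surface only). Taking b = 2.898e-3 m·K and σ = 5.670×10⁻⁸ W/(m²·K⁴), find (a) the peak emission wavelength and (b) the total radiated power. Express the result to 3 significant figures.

λ_max ≈ 1.62×10³ nm; P ≈ 65.0 W

(a) λ_max = b/T = 2.898×10⁻³/1788 = 1.621×10⁻⁶ m = 1.62×10³ nm.
Lateral area A = 2πrL = 2π×3.79×10⁻⁴×0.0471 = 1.12161×10⁻⁴ m².
(b) P = σAT⁴ = 5.670×10⁻⁸×1.12161×10⁻⁴×(1788)⁴ = 65.0 W.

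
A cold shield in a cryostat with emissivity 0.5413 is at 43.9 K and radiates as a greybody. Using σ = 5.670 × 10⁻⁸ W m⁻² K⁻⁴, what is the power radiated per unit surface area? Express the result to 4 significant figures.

I ≈ 0.1140 W/m²

Stefan–Boltzmann: I = εσT⁴ = 0.5413 × 5.670×10⁻⁸ × (43.9)⁴ = 0.1140 W/m².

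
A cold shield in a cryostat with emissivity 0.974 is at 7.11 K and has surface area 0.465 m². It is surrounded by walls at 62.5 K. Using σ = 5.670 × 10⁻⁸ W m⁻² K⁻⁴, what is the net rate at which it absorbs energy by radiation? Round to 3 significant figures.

Net gain ≈ 0.392 W

Area A = 0.465 m².
Net radiated power P_net = εσA(T⁴ − T₀⁴) = 0.974×5.670×10⁻⁸×0.465×(7.11⁴ − 62.5⁴).
T⁴ − T₀⁴ = 2555.51 − 1.52588×10⁷ = -1.52562×10⁷ K⁴, so P_net = -0.392 W — negative, meaning a net gain of 0.392 W.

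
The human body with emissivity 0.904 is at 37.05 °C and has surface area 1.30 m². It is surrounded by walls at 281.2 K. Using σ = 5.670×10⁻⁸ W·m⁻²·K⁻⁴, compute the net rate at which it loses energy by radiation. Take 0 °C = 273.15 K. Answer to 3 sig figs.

Net loss ≈ 200 W

T = 37.05 °C + 273.15 = 310.20 K.
Area A = 1.30 m².
Net radiated power P_net = εσA(T⁴ − T₀⁴) = 0.904×5.670×10⁻⁸×1.30×(310.20⁴ − 281.2⁴).
T⁴ − T₀⁴ = 9.25907×10⁹ − 6.25261×10⁹ = 3.00646×10⁹ K⁴, so P_net = 200 W.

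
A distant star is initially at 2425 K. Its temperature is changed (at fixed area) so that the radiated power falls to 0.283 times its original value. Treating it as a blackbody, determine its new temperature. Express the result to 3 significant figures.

T₂ ≈ 1.77×10³ K

P ∝ T⁴, so T₂/T₁ = (P₂/P₁)^(1/4) = (0.283)^(1/4) = 0.729368.
T₂ = 2425 × 0.729368 = 1.77×10³ K.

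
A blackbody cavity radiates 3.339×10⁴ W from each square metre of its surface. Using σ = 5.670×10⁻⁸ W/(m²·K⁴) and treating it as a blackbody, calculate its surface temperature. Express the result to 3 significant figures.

I = σT⁴, so T = (I/σ)^(1/4) = (3.339×10⁴/(5.670×10⁻⁸))^(1/4) = 876 K.

T ≈ 876 K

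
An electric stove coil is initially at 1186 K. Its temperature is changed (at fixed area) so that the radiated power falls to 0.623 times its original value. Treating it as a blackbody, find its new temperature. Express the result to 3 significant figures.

T₂ ≈ 1.05×10³ K

P ∝ T⁴, so T₂/T₁ = (P₂/P₁)^(1/4) = (0.623)^(1/4) = 0.888428.
T₂ = 1186 × 0.888428 = 1.05×10³ K.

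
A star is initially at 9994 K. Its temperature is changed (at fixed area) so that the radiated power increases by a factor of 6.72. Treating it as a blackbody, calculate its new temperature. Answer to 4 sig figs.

P ∝ T⁴, so T₂/T₁ = (P₂/P₁)^(1/4) = (6.72)^(1/4) = 1.61006.
T₂ = 9994 × 1.61006 = 1.609×10⁴ K.

T₂ ≈ 1.609×10⁴ K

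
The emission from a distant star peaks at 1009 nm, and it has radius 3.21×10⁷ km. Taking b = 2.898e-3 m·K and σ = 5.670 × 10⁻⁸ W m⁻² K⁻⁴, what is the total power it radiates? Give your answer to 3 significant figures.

Wien's law: T = b/λ_max = 2.898×10⁻³/1.009×10⁻⁶ = 2872.15 K.
Surface area A = 4πR² = 4π(3.21×10¹⁰ m)² = 1.29485×10²² m².
Then P = σAT⁴ = 5.670×10⁻⁸×1.29485×10²²×(2872.15)⁴ = 5.00×10²⁸ W.

P ≈ 5.00×10²⁸ W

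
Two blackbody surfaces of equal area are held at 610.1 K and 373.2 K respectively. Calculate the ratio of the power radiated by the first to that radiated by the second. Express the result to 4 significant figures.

With equal areas, P₁/P₂ = (T₁/T₂)⁴ = (610.1/373.2)⁴ = 7.142.

P₁/P₂ ≈ 7.142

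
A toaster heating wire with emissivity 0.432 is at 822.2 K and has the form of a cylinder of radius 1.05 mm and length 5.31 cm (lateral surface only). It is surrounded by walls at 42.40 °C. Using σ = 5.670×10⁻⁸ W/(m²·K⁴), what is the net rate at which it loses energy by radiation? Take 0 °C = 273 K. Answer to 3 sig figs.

Net loss ≈ 3.84 W

Surroundings: T = 42.40 °C + 273 = 315.40 K.
Lateral area A = 2πrL = 2π×1.05×10⁻³×0.0531 = 3.50319×10⁻⁴ m².
Net radiated power P_net = εσA(T⁴ − T₀⁴) = 0.432×5.670×10⁻⁸×3.50319×10⁻⁴×(822.2⁴ − 315.40⁴).
T⁴ − T₀⁴ = 4.56993×10¹¹ − 9.89571×10⁹ = 4.47097×10¹¹ K⁴, so P_net = 3.84 W.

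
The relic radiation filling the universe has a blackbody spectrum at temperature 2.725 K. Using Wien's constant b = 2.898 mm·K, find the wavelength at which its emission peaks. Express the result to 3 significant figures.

Wien's displacement law: λ_max = b/T = (2.898×10⁻³ m·K)/(2.725 K) = 1.063×10⁻³ m.
That is 1.06×10⁻³ m, in the microwave range.

λ_max ≈ 1.06×10⁻³ m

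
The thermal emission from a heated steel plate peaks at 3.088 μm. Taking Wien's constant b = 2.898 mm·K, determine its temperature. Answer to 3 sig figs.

T ≈ 938 K

Wien's law gives T = b/λ_max = (2.898×10⁻³ m·K)/(3.088×10⁻⁶ m) = 938 K.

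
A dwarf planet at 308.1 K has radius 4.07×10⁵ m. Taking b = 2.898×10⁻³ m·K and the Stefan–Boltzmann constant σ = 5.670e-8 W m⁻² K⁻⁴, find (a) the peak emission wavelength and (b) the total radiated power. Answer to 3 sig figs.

(a) λ_max = b/T = 2.898×10⁻³/308.1 = 9.406×10⁻⁶ m = 9.41 μm.
Surface area A = 4πR² = 4π(4.07×10⁵ m)² = 2.08161×10¹² m².
(b) P = σAT⁴ = 5.670×10⁻⁸×2.08161×10¹²×(308.1)⁴ = 1.06×10¹⁵ W.

λ_max ≈ 9.41 μm; P ≈ 1.06×10¹⁵ W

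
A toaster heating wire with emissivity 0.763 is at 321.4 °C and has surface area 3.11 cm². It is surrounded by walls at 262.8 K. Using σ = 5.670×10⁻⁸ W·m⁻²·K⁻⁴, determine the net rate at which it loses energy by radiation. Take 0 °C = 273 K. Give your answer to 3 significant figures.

Net loss ≈ 1.62 W

T = 321.4 °C + 273 = 594.4 K.
Area A = 3.11 cm² = 3.11×10⁻⁴ m².
Net radiated power P_net = εσA(T⁴ − T₀⁴) = 0.763×5.670×10⁻⁸×3.11×10⁻⁴×(594.4⁴ − 262.8⁴).
T⁴ − T₀⁴ = 1.24829×10¹¹ − 4.76981×10⁹ = 1.20059×10¹¹ K⁴, so P_net = 1.62 W.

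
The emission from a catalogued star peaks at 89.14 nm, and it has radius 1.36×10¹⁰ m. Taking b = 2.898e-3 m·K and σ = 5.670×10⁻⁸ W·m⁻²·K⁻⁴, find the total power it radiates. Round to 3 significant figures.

Wien's law: T = b/λ_max = 2.898×10⁻³/8.914×10⁻⁸ = 32510.7 K.
Surface area A = 4πR² = 4π(1.36×10¹⁰ m)² = 2.32428×10²¹ m².
Then P = σAT⁴ = 5.670×10⁻⁸×2.32428×10²¹×(32510.7)⁴ = 1.47×10³² W.

P ≈ 1.47×10³² W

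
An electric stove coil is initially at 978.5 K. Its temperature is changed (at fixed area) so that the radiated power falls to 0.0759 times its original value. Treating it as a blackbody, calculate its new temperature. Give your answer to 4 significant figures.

T₂ ≈ 513.6 K

P ∝ T⁴, so T₂/T₁ = (P₂/P₁)^(1/4) = (0.0759)^(1/4) = 0.524881.
T₂ = 978.5 × 0.524881 = 513.6 K.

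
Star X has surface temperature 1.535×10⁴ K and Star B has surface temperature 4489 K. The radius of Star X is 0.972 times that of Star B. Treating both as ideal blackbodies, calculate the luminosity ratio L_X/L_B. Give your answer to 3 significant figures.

L_X/L_B ≈ 129

L ∝ R²T⁴, so L_X/L_B = (R_X/R_B)²(T_X/T_B)⁴ = (0.972)² × (1.535×10⁴/4489)⁴ = 0.944784 × 136.721 = 129.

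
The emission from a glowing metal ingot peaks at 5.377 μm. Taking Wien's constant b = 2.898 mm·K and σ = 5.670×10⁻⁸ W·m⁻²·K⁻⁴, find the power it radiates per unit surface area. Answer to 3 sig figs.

I ≈ 4.78×10³ W/m²

Wien's law: T = b/λ_max = 2.898×10⁻³/5.377×10⁻⁶ = 538.962 K.
Then I = σT⁴ = 5.670×10⁻⁸×(538.962)⁴ = 4.78×10³ W/m².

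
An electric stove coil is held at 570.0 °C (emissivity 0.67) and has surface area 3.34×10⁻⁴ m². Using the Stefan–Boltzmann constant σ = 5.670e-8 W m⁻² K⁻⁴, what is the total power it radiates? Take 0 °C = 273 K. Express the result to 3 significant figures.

T = 570.0 °C + 273 = 843.0 K.
Area A = 3.34×10⁻⁴ m².
P = εσAT⁴ = 0.67 × 5.670×10⁻⁸ × 3.34×10⁻⁴ × (843.0)⁴ = 6.41 W.

P ≈ 6.41 W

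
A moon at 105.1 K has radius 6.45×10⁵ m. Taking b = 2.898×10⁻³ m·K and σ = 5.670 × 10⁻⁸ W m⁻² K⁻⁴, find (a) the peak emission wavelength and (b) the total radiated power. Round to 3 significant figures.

λ_max ≈ 27.6 μm; P ≈ 3.62×10¹³ W

(a) λ_max = b/T = 2.898×10⁻³/105.1 = 2.757×10⁻⁵ m = 27.6 μm.
Surface area A = 4πR² = 4π(6.45×10⁵ m)² = 5.22792×10¹² m².
(b) P = σAT⁴ = 5.670×10⁻⁸×5.22792×10¹²×(105.1)⁴ = 3.62×10¹³ W.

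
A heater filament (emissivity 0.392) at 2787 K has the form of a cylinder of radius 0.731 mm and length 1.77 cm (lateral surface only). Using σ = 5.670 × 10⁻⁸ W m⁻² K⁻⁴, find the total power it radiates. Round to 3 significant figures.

P ≈ 109 W

Lateral area A = 2πrL = 2π×7.31×10⁻⁴×0.0177 = 8.12962×10⁻⁵ m².
P = εσAT⁴ = 0.392 × 5.670×10⁻⁸ × 8.12962×10⁻⁵ × (2787)⁴ = 109 W.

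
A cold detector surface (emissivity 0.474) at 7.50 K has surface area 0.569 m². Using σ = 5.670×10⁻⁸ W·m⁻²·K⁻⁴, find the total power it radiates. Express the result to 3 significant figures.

P ≈ 4.84×10⁻⁵ W

Area A = 0.569 m².
P = εσAT⁴ = 0.474 × 5.670×10⁻⁸ × 0.569 × (7.50)⁴ = 4.84×10⁻⁵ W.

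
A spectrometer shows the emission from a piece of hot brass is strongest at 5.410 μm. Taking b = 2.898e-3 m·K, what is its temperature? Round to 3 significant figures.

Wien's law gives T = b/λ_max = (2.898×10⁻³ m·K)/(5.410×10⁻⁶ m) = 536 K.

T ≈ 536 K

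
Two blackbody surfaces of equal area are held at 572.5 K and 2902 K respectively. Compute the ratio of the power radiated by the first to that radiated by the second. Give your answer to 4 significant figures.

P₁/P₂ ≈ 1.515×10⁻³

With equal areas, P₁/P₂ = (T₁/T₂)⁴ = (572.5/2902)⁴ = 1.515×10⁻³.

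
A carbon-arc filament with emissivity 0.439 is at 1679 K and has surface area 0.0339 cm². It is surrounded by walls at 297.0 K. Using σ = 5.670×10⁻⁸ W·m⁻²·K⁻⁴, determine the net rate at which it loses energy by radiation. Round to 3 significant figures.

Net loss ≈ 0.670 W

Area A = 0.0339 cm² = 3.39×10⁻⁶ m².
Net radiated power P_net = εσA(T⁴ − T₀⁴) = 0.439×5.670×10⁻⁸×3.39×10⁻⁶×(1679⁴ − 297.0⁴).
T⁴ − T₀⁴ = 7.94699×10¹² − 7.78083×10⁹ = 7.93921×10¹² K⁴, so P_net = 0.670 W.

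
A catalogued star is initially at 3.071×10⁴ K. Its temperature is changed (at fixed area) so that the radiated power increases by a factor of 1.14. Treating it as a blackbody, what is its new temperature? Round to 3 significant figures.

P ∝ T⁴, so T₂/T₁ = (P₂/P₁)^(1/4) = (1.14)^(1/4) = 1.03330.
T₂ = 3.071×10⁴ × 1.03330 = 3.17×10⁴ K.

T₂ ≈ 3.17×10⁴ K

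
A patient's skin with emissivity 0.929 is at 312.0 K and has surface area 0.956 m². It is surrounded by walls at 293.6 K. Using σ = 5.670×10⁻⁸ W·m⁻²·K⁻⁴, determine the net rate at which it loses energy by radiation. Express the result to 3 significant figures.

Net loss ≈ 103 W

Area A = 0.956 m².
Net radiated power P_net = εσA(T⁴ − T₀⁴) = 0.929×5.670×10⁻⁸×0.956×(312.0⁴ − 293.6⁴).
T⁴ − T₀⁴ = 9.47585×10⁹ − 7.43061×10⁹ = 2.04524×10⁹ K⁴, so P_net = 103 W.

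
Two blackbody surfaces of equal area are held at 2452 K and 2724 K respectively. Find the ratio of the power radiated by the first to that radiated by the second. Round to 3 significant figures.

P₁/P₂ ≈ 0.657

With equal areas, P₁/P₂ = (T₁/T₂)⁴ = (2452/2724)⁴ = 0.657.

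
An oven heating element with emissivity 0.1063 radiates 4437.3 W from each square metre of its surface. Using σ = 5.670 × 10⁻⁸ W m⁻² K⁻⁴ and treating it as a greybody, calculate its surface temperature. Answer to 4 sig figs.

I = εσT⁴, so T = (I/εσ)^(1/4) = (4437.3/(0.1063×5.670×10⁻⁸))^(1/4) = 926.3 K.

T ≈ 926.3 K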